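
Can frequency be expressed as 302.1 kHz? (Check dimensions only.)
Yes

frequency has SI base units: 1 / s
kHz reduces to the same SI base units, so it is a valid unit for frequency.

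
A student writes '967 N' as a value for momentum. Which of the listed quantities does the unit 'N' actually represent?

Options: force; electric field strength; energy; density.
force

momentum should have units dimensionally equivalent to kg * m / s (e.g. kg·m/s).
The given unit 'N' reduces to kg * m / s^2. Of the listed options, that is the dimensionality of force.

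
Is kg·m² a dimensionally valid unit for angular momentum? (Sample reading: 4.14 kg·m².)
No

angular momentum has SI base units: kg * m^2 / s
kg·m² does NOT reduce to kg * m^2 / s; a valid unit for angular momentum would be e.g. kg·m²/s.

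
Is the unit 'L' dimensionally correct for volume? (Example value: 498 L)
Yes

volume has SI base units: m^3
L reduces to the same SI base units, so it is a valid unit for volume.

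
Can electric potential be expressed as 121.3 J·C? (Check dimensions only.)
No

electric potential has SI base units: kg * m^2 / (A * s^3)
J·C does NOT reduce to kg * m^2 / (A * s^3); a valid unit for electric potential would be e.g. V.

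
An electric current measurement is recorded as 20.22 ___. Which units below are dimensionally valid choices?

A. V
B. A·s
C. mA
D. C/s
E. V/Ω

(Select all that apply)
C, D, E

electric current has SI base units: A

Checking each option against A:
  A. V: ✗ does not match
  B. A·s: ✗ does not match
  C. mA: ✓ matches
  D. C/s: ✓ matches
  E. V/Ω: ✓ matches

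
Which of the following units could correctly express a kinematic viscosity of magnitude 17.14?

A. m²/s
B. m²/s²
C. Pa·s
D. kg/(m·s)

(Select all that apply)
A

kinematic viscosity has SI base units: m^2 / s

Checking each option against m^2 / s:
  A. m²/s: ✓ matches
  B. m²/s²: ✗ does not match
  C. Pa·s: ✗ does not match
  D. kg/(m·s): ✗ does not match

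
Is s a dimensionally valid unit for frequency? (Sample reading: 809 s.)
No

frequency has SI base units: 1 / s
s does NOT reduce to 1 / s; a valid unit for frequency would be e.g. Hz.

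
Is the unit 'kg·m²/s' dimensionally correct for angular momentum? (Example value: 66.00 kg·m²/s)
Yes

angular momentum has SI base units: kg * m^2 / s
kg·m²/s reduces to the same SI base units, so it is a valid unit for angular momentum.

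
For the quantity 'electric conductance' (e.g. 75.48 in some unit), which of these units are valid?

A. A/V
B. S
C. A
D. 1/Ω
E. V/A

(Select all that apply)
A, B, D

electric conductance has SI base units: A^2 * s^3 / (kg * m^2)

Checking each option against A^2 * s^3 / (kg * m^2):
  A. A/V: ✓ matches
  B. S: ✓ matches
  C. A: ✗ does not match
  D. 1/Ω: ✓ matches
  E. V/A: ✗ does not match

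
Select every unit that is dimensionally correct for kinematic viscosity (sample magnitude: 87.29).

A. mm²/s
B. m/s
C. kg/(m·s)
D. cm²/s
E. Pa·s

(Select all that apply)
A, D

kinematic viscosity has SI base units: m^2 / s

Checking each option against m^2 / s:
  A. mm²/s: ✓ matches
  B. m/s: ✗ does not match
  C. kg/(m·s): ✗ does not match
  D. cm²/s: ✓ matches
  E. Pa·s: ✗ does not match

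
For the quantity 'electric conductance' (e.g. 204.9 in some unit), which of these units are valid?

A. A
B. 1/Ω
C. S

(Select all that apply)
B, C

electric conductance has SI base units: A^2 * s^3 / (kg * m^2)

Checking each option against A^2 * s^3 / (kg * m^2):
  A. A: ✗ does not match
  B. 1/Ω: ✓ matches
  C. S: ✓ matches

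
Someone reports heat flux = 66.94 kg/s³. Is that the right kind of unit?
Yes

heat flux has SI base units: kg / s^3
kg/s³ reduces to the same SI base units, so it is a valid unit for heat flux.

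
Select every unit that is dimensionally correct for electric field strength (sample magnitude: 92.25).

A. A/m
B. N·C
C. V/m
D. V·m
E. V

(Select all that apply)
C

electric field strength has SI base units: kg * m / (A * s^3)

Checking each option against kg * m / (A * s^3):
  A. A/m: ✗ does not match
  B. N·C: ✗ does not match
  C. V/m: ✓ matches
  D. V·m: ✗ does not match
  E. V: ✗ does not match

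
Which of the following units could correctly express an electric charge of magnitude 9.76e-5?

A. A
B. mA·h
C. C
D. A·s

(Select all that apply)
B, C, D

electric charge has SI base units: A * s

Checking each option against A * s:
  A. A: ✗ does not match
  B. mA·h: ✓ matches
  C. C: ✓ matches
  D. A·s: ✓ matches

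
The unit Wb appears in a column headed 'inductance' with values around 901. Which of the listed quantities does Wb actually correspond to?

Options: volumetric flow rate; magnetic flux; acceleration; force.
magnetic flux

inductance should have units dimensionally equivalent to kg * m^2 / (A^2 * s^2) (e.g. H).
The given unit 'Wb' reduces to kg * m^2 / (A * s^2). Of the listed options, that is the dimensionality of magnetic flux.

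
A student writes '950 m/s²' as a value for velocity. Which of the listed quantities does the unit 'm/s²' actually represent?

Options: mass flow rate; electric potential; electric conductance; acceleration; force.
acceleration

velocity should have units dimensionally equivalent to m / s (e.g. m/s).
The given unit 'm/s²' reduces to m / s^2. Of the listed options, that is the dimensionality of acceleration.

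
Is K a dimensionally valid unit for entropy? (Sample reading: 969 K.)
No

entropy has SI base units: kg * m^2 / (s^2 * K)
K does NOT reduce to kg * m^2 / (s^2 * K); a valid unit for entropy would be e.g. J/K.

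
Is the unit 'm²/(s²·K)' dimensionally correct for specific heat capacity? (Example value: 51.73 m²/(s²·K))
Yes

specific heat capacity has SI base units: m^2 / (s^2 * K)
m²/(s²·K) reduces to the same SI base units, so it is a valid unit for specific heat capacity.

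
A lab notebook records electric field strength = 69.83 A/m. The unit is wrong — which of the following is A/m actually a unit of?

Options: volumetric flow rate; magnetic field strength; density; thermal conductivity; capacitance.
magnetic field strength

electric field strength should have units dimensionally equivalent to kg * m / (A * s^3) (e.g. V/m).
The given unit 'A/m' reduces to A / m. Of the listed options, that is the dimensionality of magnetic field strength.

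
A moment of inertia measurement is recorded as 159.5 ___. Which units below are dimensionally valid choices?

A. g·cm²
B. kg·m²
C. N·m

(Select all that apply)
A, B

moment of inertia has SI base units: kg * m^2

Checking each option against kg * m^2:
  A. g·cm²: ✓ matches
  B. kg·m²: ✓ matches
  C. N·m: ✗ does not match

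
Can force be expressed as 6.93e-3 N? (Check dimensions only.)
Yes

force has SI base units: kg * m / s^2
N reduces to the same SI base units, so it is a valid unit for force.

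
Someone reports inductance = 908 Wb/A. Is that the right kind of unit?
Yes

inductance has SI base units: kg * m^2 / (A^2 * s^2)
Wb/A reduces to the same SI base units, so it is a valid unit for inductance.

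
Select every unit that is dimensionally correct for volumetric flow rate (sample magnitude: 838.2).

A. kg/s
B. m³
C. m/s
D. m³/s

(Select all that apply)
D

volumetric flow rate has SI base units: m^3 / s

Checking each option against m^3 / s:
  A. kg/s: ✗ does not match
  B. m³: ✗ does not match
  C. m/s: ✗ does not match
  D. m³/s: ✓ matches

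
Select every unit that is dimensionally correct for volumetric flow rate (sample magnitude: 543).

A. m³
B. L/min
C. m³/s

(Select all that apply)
B, C

volumetric flow rate has SI base units: m^3 / s

Checking each option against m^3 / s:
  A. m³: ✗ does not match
  B. L/min: ✓ matches
  C. m³/s: ✓ matches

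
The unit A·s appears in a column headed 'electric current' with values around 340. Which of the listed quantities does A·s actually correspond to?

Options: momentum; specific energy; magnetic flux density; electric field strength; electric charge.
electric charge

electric current should have units dimensionally equivalent to A (e.g. A).
The given unit 'A·s' reduces to A * s. Of the listed options, that is the dimensionality of electric charge.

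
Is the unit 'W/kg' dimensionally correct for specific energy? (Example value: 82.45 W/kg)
No

specific energy has SI base units: m^2 / s^2
W/kg does NOT reduce to m^2 / s^2; a valid unit for specific energy would be e.g. J/kg.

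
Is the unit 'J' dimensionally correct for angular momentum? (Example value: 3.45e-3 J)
No

angular momentum has SI base units: kg * m^2 / s
J does NOT reduce to kg * m^2 / s; a valid unit for angular momentum would be e.g. kg·m²/s.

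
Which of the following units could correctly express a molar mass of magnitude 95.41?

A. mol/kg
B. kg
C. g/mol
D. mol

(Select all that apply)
C

molar mass has SI base units: kg / mol

Checking each option against kg / mol:
  A. mol/kg: ✗ does not match
  B. kg: ✗ does not match
  C. g/mol: ✓ matches
  D. mol: ✗ does not match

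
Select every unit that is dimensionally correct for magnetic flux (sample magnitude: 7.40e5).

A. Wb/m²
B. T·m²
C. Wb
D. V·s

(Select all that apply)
B, C, D

magnetic flux has SI base units: kg * m^2 / (A * s^2)

Checking each option against kg * m^2 / (A * s^2):
  A. Wb/m²: ✗ does not match
  B. T·m²: ✓ matches
  C. Wb: ✓ matches
  D. V·s: ✓ matches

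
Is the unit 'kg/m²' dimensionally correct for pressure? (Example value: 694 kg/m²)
No

pressure has SI base units: kg / (m * s^2)
kg/m² does NOT reduce to kg / (m * s^2); a valid unit for pressure would be e.g. Pa.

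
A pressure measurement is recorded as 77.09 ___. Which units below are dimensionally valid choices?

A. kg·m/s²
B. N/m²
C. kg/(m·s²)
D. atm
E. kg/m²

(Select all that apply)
B, C, D

pressure has SI base units: kg / (m * s^2)

Checking each option against kg / (m * s^2):
  A. kg·m/s²: ✗ does not match
  B. N/m²: ✓ matches
  C. kg/(m·s²): ✓ matches
  D. atm: ✓ matches
  E. kg/m²: ✗ does not match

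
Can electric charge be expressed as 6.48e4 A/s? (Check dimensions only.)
No

electric charge has SI base units: A * s
A/s does NOT reduce to A * s; a valid unit for electric charge would be e.g. C.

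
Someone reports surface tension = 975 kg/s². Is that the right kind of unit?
Yes

surface tension has SI base units: kg / s^2
kg/s² reduces to the same SI base units, so it is a valid unit for surface tension.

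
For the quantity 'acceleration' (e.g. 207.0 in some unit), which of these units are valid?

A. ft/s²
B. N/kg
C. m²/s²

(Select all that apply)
A, B

acceleration has SI base units: m / s^2

Checking each option against m / s^2:
  A. ft/s²: ✓ matches
  B. N/kg: ✓ matches
  C. m²/s²: ✗ does not match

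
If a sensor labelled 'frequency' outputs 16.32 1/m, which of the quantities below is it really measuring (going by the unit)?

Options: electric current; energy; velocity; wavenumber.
wavenumber

frequency should have units dimensionally equivalent to 1 / s (e.g. Hz).
The given unit '1/m' reduces to 1 / m. Of the listed options, that is the dimensionality of wavenumber.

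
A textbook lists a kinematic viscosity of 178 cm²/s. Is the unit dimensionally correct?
Yes

kinematic viscosity has SI base units: m^2 / s
cm²/s reduces to the same SI base units, so it is a valid unit for kinematic viscosity.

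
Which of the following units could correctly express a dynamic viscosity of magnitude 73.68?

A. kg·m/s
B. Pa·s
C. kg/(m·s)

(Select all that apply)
B, C

dynamic viscosity has SI base units: kg / (m * s)

Checking each option against kg / (m * s):
  A. kg·m/s: ✗ does not match
  B. Pa·s: ✓ matches
  C. kg/(m·s): ✓ matches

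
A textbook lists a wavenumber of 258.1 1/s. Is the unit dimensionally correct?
No

wavenumber has SI base units: 1 / m
1/s does NOT reduce to 1 / m; a valid unit for wavenumber would be e.g. 1/m.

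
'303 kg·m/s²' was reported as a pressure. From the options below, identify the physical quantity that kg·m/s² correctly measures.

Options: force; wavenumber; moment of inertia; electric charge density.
force

pressure should have units dimensionally equivalent to kg / (m * s^2) (e.g. Pa).
The given unit 'kg·m/s²' reduces to kg * m / s^2. Of the listed options, that is the dimensionality of force.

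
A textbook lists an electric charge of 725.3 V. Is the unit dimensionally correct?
No

electric charge has SI base units: A * s
V does NOT reduce to A * s; a valid unit for electric charge would be e.g. C.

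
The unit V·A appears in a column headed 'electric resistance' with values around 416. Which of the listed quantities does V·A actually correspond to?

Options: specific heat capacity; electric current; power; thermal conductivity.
power

electric resistance should have units dimensionally equivalent to kg * m^2 / (A^2 * s^3) (e.g. Ω).
The given unit 'V·A' reduces to kg * m^2 / s^3. Of the listed options, that is the dimensionality of power.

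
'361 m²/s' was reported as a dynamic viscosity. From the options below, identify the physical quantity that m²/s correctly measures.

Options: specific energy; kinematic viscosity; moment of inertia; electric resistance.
kinematic viscosity

dynamic viscosity should have units dimensionally equivalent to kg / (m * s) (e.g. Pa·s).
The given unit 'm²/s' reduces to m^2 / s. Of the listed options, that is the dimensionality of kinematic viscosity.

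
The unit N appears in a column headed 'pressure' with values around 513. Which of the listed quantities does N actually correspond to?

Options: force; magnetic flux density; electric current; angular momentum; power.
force

pressure should have units dimensionally equivalent to kg / (m * s^2) (e.g. Pa).
The given unit 'N' reduces to kg * m / s^2. Of the listed options, that is the dimensionality of force.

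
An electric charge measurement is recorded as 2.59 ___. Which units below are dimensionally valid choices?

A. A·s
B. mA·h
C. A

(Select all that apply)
A, B

electric charge has SI base units: A * s

Checking each option against A * s:
  A. A·s: ✓ matches
  B. mA·h: ✓ matches
  C. A: ✗ does not match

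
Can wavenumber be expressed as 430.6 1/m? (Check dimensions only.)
Yes

wavenumber has SI base units: 1 / m
1/m reduces to the same SI base units, so it is a valid unit for wavenumber.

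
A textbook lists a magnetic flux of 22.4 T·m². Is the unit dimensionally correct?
Yes

magnetic flux has SI base units: kg * m^2 / (A * s^2)
T·m² reduces to the same SI base units, so it is a valid unit for magnetic flux.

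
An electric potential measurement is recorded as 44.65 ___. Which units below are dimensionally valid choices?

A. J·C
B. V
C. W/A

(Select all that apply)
B, C

electric potential has SI base units: kg * m^2 / (A * s^3)

Checking each option against kg * m^2 / (A * s^3):
  A. J·C: ✗ does not match
  B. V: ✓ matches
  C. W/A: ✓ matches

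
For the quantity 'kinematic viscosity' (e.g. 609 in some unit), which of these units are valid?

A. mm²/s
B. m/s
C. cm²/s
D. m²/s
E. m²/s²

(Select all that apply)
A, C, D

kinematic viscosity has SI base units: m^2 / s

Checking each option against m^2 / s:
  A. mm²/s: ✓ matches
  B. m/s: ✗ does not match
  C. cm²/s: ✓ matches
  D. m²/s: ✓ matches
  E. m²/s²: ✗ does not match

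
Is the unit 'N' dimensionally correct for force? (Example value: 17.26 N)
Yes

force has SI base units: kg * m / s^2
N reduces to the same SI base units, so it is a valid unit for force.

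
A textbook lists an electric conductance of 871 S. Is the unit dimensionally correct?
Yes

electric conductance has SI base units: A^2 * s^3 / (kg * m^2)
S reduces to the same SI base units, so it is a valid unit for electric conductance.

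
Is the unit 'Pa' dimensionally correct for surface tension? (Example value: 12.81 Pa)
No

surface tension has SI base units: kg / s^2
Pa does NOT reduce to kg / s^2; a valid unit for surface tension would be e.g. N/m.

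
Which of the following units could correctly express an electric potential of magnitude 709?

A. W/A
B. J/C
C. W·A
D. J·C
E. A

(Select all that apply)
A, B

electric potential has SI base units: kg * m^2 / (A * s^3)

Checking each option against kg * m^2 / (A * s^3):
  A. W/A: ✓ matches
  B. J/C: ✓ matches
  C. W·A: ✗ does not match
  D. J·C: ✗ does not match
  E. A: ✗ does not match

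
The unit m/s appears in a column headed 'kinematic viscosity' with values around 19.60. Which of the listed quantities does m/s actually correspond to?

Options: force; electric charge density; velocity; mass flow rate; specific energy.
velocity

kinematic viscosity should have units dimensionally equivalent to m^2 / s (e.g. m²/s).
The given unit 'm/s' reduces to m / s. Of the listed options, that is the dimensionality of velocity.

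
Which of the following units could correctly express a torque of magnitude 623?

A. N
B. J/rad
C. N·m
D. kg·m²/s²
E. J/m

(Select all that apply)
B, C, D

torque has SI base units: kg * m^2 / s^2

Checking each option against kg * m^2 / s^2:
  A. N: ✗ does not match
  B. J/rad: ✓ matches
  C. N·m: ✓ matches
  D. kg·m²/s²: ✓ matches
  E. J/m: ✗ does not match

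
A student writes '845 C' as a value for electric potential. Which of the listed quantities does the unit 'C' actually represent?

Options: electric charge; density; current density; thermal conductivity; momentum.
electric charge

electric potential should have units dimensionally equivalent to kg * m^2 / (A * s^3) (e.g. V).
The given unit 'C' reduces to A * s. Of the listed options, that is the dimensionality of electric charge.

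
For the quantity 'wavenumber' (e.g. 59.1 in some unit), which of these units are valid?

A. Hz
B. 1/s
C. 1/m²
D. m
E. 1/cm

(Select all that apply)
E

wavenumber has SI base units: 1 / m

Checking each option against 1 / m:
  A. Hz: ✗ does not match
  B. 1/s: ✗ does not match
  C. 1/m²: ✗ does not match
  D. m: ✗ does not match
  E. 1/cm: ✓ matches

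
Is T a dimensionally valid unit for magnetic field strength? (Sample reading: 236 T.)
No

magnetic field strength has SI base units: A / m
T does NOT reduce to A / m; a valid unit for magnetic field strength would be e.g. A/m.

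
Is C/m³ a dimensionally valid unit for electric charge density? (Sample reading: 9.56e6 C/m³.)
Yes

electric charge density has SI base units: A * s / m^3
C/m³ reduces to the same SI base units, so it is a valid unit for electric charge density.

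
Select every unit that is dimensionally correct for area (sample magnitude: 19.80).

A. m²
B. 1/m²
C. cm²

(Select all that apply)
A, C

area has SI base units: m^2

Checking each option against m^2:
  A. m²: ✓ matches
  B. 1/m²: ✗ does not match
  C. cm²: ✓ matches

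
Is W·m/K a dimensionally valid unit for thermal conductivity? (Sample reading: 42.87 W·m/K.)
No

thermal conductivity has SI base units: kg * m / (s^3 * K)
W·m/K does NOT reduce to kg * m / (s^3 * K); a valid unit for thermal conductivity would be e.g. W/(m·K).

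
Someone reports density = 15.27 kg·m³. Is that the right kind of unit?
No

density has SI base units: kg / m^3
kg·m³ does NOT reduce to kg / m^3; a valid unit for density would be e.g. kg/m³.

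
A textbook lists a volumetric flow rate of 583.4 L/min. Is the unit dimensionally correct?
Yes

volumetric flow rate has SI base units: m^3 / s
L/min reduces to the same SI base units, so it is a valid unit for volumetric flow rate.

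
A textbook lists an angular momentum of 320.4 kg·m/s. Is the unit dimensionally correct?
No

angular momentum has SI base units: kg * m^2 / s
kg·m/s does NOT reduce to kg * m^2 / s; a valid unit for angular momentum would be e.g. kg·m²/s.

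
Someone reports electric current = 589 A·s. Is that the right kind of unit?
No

electric current has SI base units: A
A·s does NOT reduce to A; a valid unit for electric current would be e.g. A.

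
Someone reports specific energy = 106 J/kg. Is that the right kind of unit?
Yes

specific energy has SI base units: m^2 / s^2
J/kg reduces to the same SI base units, so it is a valid unit for specific energy.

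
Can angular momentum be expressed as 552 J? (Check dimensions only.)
No

angular momentum has SI base units: kg * m^2 / s
J does NOT reduce to kg * m^2 / s; a valid unit for angular momentum would be e.g. kg·m²/s.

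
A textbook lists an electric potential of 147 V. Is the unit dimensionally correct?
Yes

electric potential has SI base units: kg * m^2 / (A * s^3)
V reduces to the same SI base units, so it is a valid unit for electric potential.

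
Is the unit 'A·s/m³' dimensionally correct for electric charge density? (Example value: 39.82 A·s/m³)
Yes

electric charge density has SI base units: A * s / m^3
A·s/m³ reduces to the same SI base units, so it is a valid unit for electric charge density.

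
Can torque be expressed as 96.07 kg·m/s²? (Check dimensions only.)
No

torque has SI base units: kg * m^2 / s^2
kg·m/s² does NOT reduce to kg * m^2 / s^2; a valid unit for torque would be e.g. N·m.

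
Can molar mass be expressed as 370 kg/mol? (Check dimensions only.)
Yes

molar mass has SI base units: kg / mol
kg/mol reduces to the same SI base units, so it is a valid unit for molar mass.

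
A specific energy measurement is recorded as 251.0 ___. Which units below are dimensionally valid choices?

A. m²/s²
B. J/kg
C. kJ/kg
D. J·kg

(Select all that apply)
A, B, C

specific energy has SI base units: m^2 / s^2

Checking each option against m^2 / s^2:
  A. m²/s²: ✓ matches
  B. J/kg: ✓ matches
  C. kJ/kg: ✓ matches
  D. J·kg: ✗ does not match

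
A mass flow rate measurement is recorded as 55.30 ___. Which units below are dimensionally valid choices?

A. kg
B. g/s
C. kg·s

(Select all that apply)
B

mass flow rate has SI base units: kg / s

Checking each option against kg / s:
  A. kg: ✗ does not match
  B. g/s: ✓ matches
  C. kg·s: ✗ does not match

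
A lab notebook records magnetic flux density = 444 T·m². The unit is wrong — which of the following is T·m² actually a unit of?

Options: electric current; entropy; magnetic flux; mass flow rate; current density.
magnetic flux

magnetic flux density should have units dimensionally equivalent to kg / (A * s^2) (e.g. T).
The given unit 'T·m²' reduces to kg * m^2 / (A * s^2). Of the listed options, that is the dimensionality of magnetic flux.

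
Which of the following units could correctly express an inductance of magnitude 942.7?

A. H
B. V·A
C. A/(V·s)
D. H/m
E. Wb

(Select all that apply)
A

inductance has SI base units: kg * m^2 / (A^2 * s^2)

Checking each option against kg * m^2 / (A^2 * s^2):
  A. H: ✓ matches
  B. V·A: ✗ does not match
  C. A/(V·s): ✗ does not match
  D. H/m: ✗ does not match
  E. Wb: ✗ does not match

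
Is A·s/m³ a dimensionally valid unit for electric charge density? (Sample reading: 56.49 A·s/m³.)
Yes

electric charge density has SI base units: A * s / m^3
A·s/m³ reduces to the same SI base units, so it is a valid unit for electric charge density.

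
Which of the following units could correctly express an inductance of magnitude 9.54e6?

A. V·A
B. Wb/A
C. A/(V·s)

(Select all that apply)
B

inductance has SI base units: kg * m^2 / (A^2 * s^2)

Checking each option against kg * m^2 / (A^2 * s^2):
  A. V·A: ✗ does not match
  B. Wb/A: ✓ matches
  C. A/(V·s): ✗ does not match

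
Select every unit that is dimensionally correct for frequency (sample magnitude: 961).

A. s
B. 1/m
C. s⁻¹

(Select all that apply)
C

frequency has SI base units: 1 / s

Checking each option against 1 / s:
  A. s: ✗ does not match
  B. 1/m: ✗ does not match
  C. s⁻¹: ✓ matches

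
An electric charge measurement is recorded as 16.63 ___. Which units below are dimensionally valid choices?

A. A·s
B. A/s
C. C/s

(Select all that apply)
A

electric charge has SI base units: A * s

Checking each option against A * s:
  A. A·s: ✓ matches
  B. A/s: ✗ does not match
  C. C/s: ✗ does not match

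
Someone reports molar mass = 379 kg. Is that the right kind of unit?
No

molar mass has SI base units: kg / mol
kg does NOT reduce to kg / mol; a valid unit for molar mass would be e.g. kg/mol.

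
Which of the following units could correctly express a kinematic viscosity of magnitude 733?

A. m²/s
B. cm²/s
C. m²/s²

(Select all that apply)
A, B

kinematic viscosity has SI base units: m^2 / s

Checking each option against m^2 / s:
  A. m²/s: ✓ matches
  B. cm²/s: ✓ matches
  C. m²/s²: ✗ does not match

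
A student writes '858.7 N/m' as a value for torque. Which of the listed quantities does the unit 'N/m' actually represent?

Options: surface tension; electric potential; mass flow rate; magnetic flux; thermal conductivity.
surface tension

torque should have units dimensionally equivalent to kg * m^2 / s^2 (e.g. N·m).
The given unit 'N/m' reduces to kg / s^2. Of the listed options, that is the dimensionality of surface tension.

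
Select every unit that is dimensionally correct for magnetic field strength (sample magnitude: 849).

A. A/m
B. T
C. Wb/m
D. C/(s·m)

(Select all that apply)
A, D

magnetic field strength has SI base units: A / m

Checking each option against A / m:
  A. A/m: ✓ matches
  B. T: ✗ does not match
  C. Wb/m: ✗ does not match
  D. C/(s·m): ✓ matches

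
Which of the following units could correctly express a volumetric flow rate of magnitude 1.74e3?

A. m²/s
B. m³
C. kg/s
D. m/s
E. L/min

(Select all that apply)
E

volumetric flow rate has SI base units: m^3 / s

Checking each option against m^3 / s:
  A. m²/s: ✗ does not match
  B. m³: ✗ does not match
  C. kg/s: ✗ does not match
  D. m/s: ✗ does not match
  E. L/min: ✓ matches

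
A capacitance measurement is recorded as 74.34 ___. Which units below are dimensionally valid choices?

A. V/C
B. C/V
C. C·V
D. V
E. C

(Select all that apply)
B

capacitance has SI base units: A^2 * s^4 / (kg * m^2)

Checking each option against A^2 * s^4 / (kg * m^2):
  A. V/C: ✗ does not match
  B. C/V: ✓ matches
  C. C·V: ✗ does not match
  D. V: ✗ does not match
  E. C: ✗ does not match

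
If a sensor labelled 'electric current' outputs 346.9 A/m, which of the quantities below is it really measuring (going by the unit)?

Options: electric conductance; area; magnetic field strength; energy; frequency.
magnetic field strength

electric current should have units dimensionally equivalent to A (e.g. A).
The given unit 'A/m' reduces to A / m. Of the listed options, that is the dimensionality of magnetic field strength.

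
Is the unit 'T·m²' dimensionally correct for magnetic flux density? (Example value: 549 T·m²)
No

magnetic flux density has SI base units: kg / (A * s^2)
T·m² does NOT reduce to kg / (A * s^2); a valid unit for magnetic flux density would be e.g. T.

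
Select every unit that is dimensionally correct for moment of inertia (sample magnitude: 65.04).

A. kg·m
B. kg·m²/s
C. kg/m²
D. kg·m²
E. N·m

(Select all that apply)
D

moment of inertia has SI base units: kg * m^2

Checking each option against kg * m^2:
  A. kg·m: ✗ does not match
  B. kg·m²/s: ✗ does not match
  C. kg/m²: ✗ does not match
  D. kg·m²: ✓ matches
  E. N·m: ✗ does not match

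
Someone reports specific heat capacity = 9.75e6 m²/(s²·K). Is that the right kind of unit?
Yes

specific heat capacity has SI base units: m^2 / (s^2 * K)
m²/(s²·K) reduces to the same SI base units, so it is a valid unit for specific heat capacity.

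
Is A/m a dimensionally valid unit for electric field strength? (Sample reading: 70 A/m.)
No

electric field strength has SI base units: kg * m / (A * s^3)
A/m does NOT reduce to kg * m / (A * s^3); a valid unit for electric field strength would be e.g. V/m.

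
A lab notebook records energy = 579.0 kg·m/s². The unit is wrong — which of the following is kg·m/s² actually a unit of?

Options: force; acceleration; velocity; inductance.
force

energy should have units dimensionally equivalent to kg * m^2 / s^2 (e.g. J).
The given unit 'kg·m/s²' reduces to kg * m / s^2. Of the listed options, that is the dimensionality of force.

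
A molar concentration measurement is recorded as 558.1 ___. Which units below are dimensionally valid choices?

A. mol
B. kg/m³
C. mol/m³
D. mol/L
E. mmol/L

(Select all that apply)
C, D, E

molar concentration has SI base units: mol / m^3

Checking each option against mol / m^3:
  A. mol: ✗ does not match
  B. kg/m³: ✗ does not match
  C. mol/m³: ✓ matches
  D. mol/L: ✓ matches
  E. mmol/L: ✓ matches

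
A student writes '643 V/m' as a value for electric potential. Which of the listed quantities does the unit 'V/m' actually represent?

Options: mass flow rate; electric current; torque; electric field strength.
electric field strength

electric potential should have units dimensionally equivalent to kg * m^2 / (A * s^3) (e.g. V).
The given unit 'V/m' reduces to kg * m / (A * s^3). Of the listed options, that is the dimensionality of electric field strength.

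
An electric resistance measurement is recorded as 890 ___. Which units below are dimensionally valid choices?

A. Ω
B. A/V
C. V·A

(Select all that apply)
A

electric resistance has SI base units: kg * m^2 / (A^2 * s^3)

Checking each option against kg * m^2 / (A^2 * s^3):
  A. Ω: ✓ matches
  B. A/V: ✗ does not match
  C. V·A: ✗ does not match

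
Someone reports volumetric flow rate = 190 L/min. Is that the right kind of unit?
Yes

volumetric flow rate has SI base units: m^3 / s
L/min reduces to the same SI base units, so it is a valid unit for volumetric flow rate.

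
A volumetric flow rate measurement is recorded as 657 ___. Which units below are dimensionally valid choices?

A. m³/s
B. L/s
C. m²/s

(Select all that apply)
A, B

volumetric flow rate has SI base units: m^3 / s

Checking each option against m^3 / s:
  A. m³/s: ✓ matches
  B. L/s: ✓ matches
  C. m²/s: ✗ does not match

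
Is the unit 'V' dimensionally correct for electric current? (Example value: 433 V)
No

electric current has SI base units: A
V does NOT reduce to A; a valid unit for electric current would be e.g. A.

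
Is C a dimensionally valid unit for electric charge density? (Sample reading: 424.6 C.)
No

electric charge density has SI base units: A * s / m^3
C does NOT reduce to A * s / m^3; a valid unit for electric charge density would be e.g. C/m³.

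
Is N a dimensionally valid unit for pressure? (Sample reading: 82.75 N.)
No

pressure has SI base units: kg / (m * s^2)
N does NOT reduce to kg / (m * s^2); a valid unit for pressure would be e.g. Pa.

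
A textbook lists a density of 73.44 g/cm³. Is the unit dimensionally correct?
Yes

density has SI base units: kg / m^3
g/cm³ reduces to the same SI base units, so it is a valid unit for density.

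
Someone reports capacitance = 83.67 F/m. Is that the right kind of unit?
No

capacitance has SI base units: A^2 * s^4 / (kg * m^2)
F/m does NOT reduce to A^2 * s^4 / (kg * m^2); a valid unit for capacitance would be e.g. F.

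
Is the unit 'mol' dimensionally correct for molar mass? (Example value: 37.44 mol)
No

molar mass has SI base units: kg / mol
mol does NOT reduce to kg / mol; a valid unit for molar mass would be e.g. kg/mol.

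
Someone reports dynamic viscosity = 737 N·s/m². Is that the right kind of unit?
Yes

dynamic viscosity has SI base units: kg / (m * s)
N·s/m² reduces to the same SI base units, so it is a valid unit for dynamic viscosity.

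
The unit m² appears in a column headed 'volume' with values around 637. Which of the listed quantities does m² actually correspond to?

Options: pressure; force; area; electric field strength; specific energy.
area

volume should have units dimensionally equivalent to m^3 (e.g. m³).
The given unit 'm²' reduces to m^2. Of the listed options, that is the dimensionality of area.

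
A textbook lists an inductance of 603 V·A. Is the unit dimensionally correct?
No

inductance has SI base units: kg * m^2 / (A^2 * s^2)
V·A does NOT reduce to kg * m^2 / (A^2 * s^2); a valid unit for inductance would be e.g. H.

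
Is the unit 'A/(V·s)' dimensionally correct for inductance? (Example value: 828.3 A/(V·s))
No

inductance has SI base units: kg * m^2 / (A^2 * s^2)
A/(V·s) does NOT reduce to kg * m^2 / (A^2 * s^2); a valid unit for inductance would be e.g. H.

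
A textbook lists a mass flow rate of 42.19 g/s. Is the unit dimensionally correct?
Yes

mass flow rate has SI base units: kg / s
g/s reduces to the same SI base units, so it is a valid unit for mass flow rate.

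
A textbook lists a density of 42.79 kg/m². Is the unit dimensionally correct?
No

density has SI base units: kg / m^3
kg/m² does NOT reduce to kg / m^3; a valid unit for density would be e.g. kg/m³.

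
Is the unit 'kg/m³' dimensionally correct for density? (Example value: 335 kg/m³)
Yes

density has SI base units: kg / m^3
kg/m³ reduces to the same SI base units, so it is a valid unit for density.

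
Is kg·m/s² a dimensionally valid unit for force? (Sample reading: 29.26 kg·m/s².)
Yes

force has SI base units: kg * m / s^2
kg·m/s² reduces to the same SI base units, so it is a valid unit for force.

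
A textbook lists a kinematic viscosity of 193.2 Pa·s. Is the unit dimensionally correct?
No

kinematic viscosity has SI base units: m^2 / s
Pa·s does NOT reduce to m^2 / s; a valid unit for kinematic viscosity would be e.g. m²/s.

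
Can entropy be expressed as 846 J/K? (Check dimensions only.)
Yes

entropy has SI base units: kg * m^2 / (s^2 * K)
J/K reduces to the same SI base units, so it is a valid unit for entropy.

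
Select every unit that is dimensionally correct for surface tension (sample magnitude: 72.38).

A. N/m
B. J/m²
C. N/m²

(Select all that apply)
A, B

surface tension has SI base units: kg / s^2

Checking each option against kg / s^2:
  A. N/m: ✓ matches
  B. J/m²: ✓ matches
  C. N/m²: ✗ does not match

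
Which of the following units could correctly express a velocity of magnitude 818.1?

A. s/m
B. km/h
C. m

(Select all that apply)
B

velocity has SI base units: m / s

Checking each option against m / s:
  A. s/m: ✗ does not match
  B. km/h: ✓ matches
  C. m: ✗ does not match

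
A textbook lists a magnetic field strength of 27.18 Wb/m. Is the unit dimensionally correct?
No

magnetic field strength has SI base units: A / m
Wb/m does NOT reduce to A / m; a valid unit for magnetic field strength would be e.g. A/m.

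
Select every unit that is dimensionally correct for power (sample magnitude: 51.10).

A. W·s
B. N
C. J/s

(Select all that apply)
C

power has SI base units: kg * m^2 / s^3

Checking each option against kg * m^2 / s^3:
  A. W·s: ✗ does not match
  B. N: ✗ does not match
  C. J/s: ✓ matches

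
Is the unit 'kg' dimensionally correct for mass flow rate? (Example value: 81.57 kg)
No

mass flow rate has SI base units: kg / s
kg does NOT reduce to kg / s; a valid unit for mass flow rate would be e.g. kg/s.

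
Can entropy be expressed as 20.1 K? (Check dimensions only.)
No

entropy has SI base units: kg * m^2 / (s^2 * K)
K does NOT reduce to kg * m^2 / (s^2 * K); a valid unit for entropy would be e.g. J/K.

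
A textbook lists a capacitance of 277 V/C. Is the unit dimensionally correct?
No

capacitance has SI base units: A^2 * s^4 / (kg * m^2)
V/C does NOT reduce to A^2 * s^4 / (kg * m^2); a valid unit for capacitance would be e.g. F.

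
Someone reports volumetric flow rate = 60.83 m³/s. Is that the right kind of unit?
Yes

volumetric flow rate has SI base units: m^3 / s
m³/s reduces to the same SI base units, so it is a valid unit for volumetric flow rate.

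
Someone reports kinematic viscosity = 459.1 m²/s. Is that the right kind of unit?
Yes

kinematic viscosity has SI base units: m^2 / s
m²/s reduces to the same SI base units, so it is a valid unit for kinematic viscosity.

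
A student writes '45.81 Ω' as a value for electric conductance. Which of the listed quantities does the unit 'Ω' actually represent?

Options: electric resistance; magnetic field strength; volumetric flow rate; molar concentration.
electric resistance

electric conductance should have units dimensionally equivalent to A^2 * s^3 / (kg * m^2) (e.g. S).
The given unit 'Ω' reduces to kg * m^2 / (A^2 * s^3). Of the listed options, that is the dimensionality of electric resistance.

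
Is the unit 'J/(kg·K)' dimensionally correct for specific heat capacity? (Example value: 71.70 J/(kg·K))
Yes

specific heat capacity has SI base units: m^2 / (s^2 * K)
J/(kg·K) reduces to the same SI base units, so it is a valid unit for specific heat capacity.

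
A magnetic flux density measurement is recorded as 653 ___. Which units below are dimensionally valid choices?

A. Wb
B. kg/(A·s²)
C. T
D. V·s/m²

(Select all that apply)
B, C, D

magnetic flux density has SI base units: kg / (A * s^2)

Checking each option against kg / (A * s^2):
  A. Wb: ✗ does not match
  B. kg/(A·s²): ✓ matches
  C. T: ✓ matches
  D. V·s/m²: ✓ matches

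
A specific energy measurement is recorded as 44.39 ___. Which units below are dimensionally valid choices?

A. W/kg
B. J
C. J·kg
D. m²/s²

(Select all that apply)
D

specific energy has SI base units: m^2 / s^2

Checking each option against m^2 / s^2:
  A. W/kg: ✗ does not match
  B. J: ✗ does not match
  C. J·kg: ✗ does not match
  D. m²/s²: ✓ matches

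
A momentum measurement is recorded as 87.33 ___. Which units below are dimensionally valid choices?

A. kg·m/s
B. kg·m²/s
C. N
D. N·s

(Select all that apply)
A, D

momentum has SI base units: kg * m / s

Checking each option against kg * m / s:
  A. kg·m/s: ✓ matches
  B. kg·m²/s: ✗ does not match
  C. N: ✗ does not match
  D. N·s: ✓ matches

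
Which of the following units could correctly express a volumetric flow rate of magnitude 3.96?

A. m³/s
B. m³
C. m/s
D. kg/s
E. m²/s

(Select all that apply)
A

volumetric flow rate has SI base units: m^3 / s

Checking each option against m^3 / s:
  A. m³/s: ✓ matches
  B. m³: ✗ does not match
  C. m/s: ✗ does not match
  D. kg/s: ✗ does not match
  E. m²/s: ✗ does not match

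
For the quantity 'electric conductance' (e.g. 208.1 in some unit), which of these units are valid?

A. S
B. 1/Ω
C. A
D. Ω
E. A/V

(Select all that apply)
A, B, E

electric conductance has SI base units: A^2 * s^3 / (kg * m^2)

Checking each option against A^2 * s^3 / (kg * m^2):
  A. S: ✓ matches
  B. 1/Ω: ✓ matches
  C. A: ✗ does not match
  D. Ω: ✗ does not match
  E. A/V: ✓ matches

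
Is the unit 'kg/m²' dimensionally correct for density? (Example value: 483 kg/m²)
No

density has SI base units: kg / m^3
kg/m² does NOT reduce to kg / m^3; a valid unit for density would be e.g. kg/m³.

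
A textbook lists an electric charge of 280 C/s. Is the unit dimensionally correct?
No

electric charge has SI base units: A * s
C/s does NOT reduce to A * s; a valid unit for electric charge would be e.g. C.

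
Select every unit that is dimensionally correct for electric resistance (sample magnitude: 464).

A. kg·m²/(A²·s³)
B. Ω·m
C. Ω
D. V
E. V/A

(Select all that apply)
A, C, E

electric resistance has SI base units: kg * m^2 / (A^2 * s^3)

Checking each option against kg * m^2 / (A^2 * s^3):
  A. kg·m²/(A²·s³): ✓ matches
  B. Ω·m: ✗ does not match
  C. Ω: ✓ matches
  D. V: ✗ does not match
  E. V/A: ✓ matches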